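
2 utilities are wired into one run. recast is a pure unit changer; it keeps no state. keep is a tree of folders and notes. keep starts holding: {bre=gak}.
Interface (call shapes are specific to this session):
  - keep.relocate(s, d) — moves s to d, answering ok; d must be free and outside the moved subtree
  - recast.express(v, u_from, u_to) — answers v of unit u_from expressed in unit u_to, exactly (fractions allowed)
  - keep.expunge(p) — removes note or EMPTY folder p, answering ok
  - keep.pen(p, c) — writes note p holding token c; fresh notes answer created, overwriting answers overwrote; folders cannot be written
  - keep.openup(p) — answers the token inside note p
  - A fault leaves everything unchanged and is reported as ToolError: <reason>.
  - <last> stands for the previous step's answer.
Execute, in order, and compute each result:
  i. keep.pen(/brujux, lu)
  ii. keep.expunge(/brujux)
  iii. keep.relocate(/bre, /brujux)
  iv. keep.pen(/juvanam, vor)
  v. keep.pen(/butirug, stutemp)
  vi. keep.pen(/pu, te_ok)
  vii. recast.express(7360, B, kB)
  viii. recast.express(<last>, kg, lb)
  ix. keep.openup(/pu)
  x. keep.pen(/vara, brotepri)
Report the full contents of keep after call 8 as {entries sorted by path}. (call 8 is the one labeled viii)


% keep.pen(p='/brujux', c='lu') => created
% keep.expunge(p='/brujux') => ok
% keep.relocate(s='/bre', d='/brujux') => ok
% keep.pen(p='/juvanam', c='vor') => created
% keep.pen(p='/butirug', c='stutemp') => created
% keep.pen(p='/pu', c='te_ok') => created
% recast.express(v='7360', u_from='B', u_to='kB') => 184/25
% recast.express(v='<last>', u_from='kg', u_to='lb') => 736000000/45359237
% keep.openup(p='/pu') => te_ok
% keep.pen(p='/vara', c='brotepri') => created

Answer: {brujux=gak, butirug=stutemp, juvanam=vor, pu=te_ok}


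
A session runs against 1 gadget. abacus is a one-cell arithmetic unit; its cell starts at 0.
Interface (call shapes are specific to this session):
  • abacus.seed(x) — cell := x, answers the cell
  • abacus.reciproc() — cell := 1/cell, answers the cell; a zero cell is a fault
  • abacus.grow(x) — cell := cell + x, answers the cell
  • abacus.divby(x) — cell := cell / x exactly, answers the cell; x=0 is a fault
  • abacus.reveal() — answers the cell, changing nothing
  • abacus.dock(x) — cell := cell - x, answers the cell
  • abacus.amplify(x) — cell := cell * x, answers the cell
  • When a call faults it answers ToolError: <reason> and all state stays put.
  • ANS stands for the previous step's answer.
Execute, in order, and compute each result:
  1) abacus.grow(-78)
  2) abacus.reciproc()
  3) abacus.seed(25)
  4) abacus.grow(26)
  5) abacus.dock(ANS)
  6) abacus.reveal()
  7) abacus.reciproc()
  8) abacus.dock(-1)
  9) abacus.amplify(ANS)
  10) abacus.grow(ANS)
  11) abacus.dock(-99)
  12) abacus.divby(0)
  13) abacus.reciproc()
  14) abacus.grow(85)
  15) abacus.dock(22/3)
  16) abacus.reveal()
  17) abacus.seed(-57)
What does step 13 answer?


Answer: 1/101

Derivation:
% 1. abacus.grow(x=-78) : -78
% 2. abacus.reciproc() : -1/78
% 3. abacus.seed(x=25) : 25
% 4. abacus.grow(x=26) : 51
% 5. abacus.dock(x=ANS) : 0
% 6. abacus.reveal() : 0
% 7. abacus.reciproc() : ToolError: reciprocal of zero
% 8. abacus.dock(x=-1) : 1
% 9. abacus.amplify(x=ANS) : 1
% 10. abacus.grow(x=ANS) : 2
% 11. abacus.dock(x=-99) : 101
% 12. abacus.divby(x=0) : ToolError: division by zero
% 13. abacus.reciproc() : 1/101
% 14. abacus.grow(x=85) : 8586/101
% 15. abacus.dock(x=22/3) : 23536/303
% 16. abacus.reveal() : 23536/303
% 17. abacus.seed(x=-57) : -57


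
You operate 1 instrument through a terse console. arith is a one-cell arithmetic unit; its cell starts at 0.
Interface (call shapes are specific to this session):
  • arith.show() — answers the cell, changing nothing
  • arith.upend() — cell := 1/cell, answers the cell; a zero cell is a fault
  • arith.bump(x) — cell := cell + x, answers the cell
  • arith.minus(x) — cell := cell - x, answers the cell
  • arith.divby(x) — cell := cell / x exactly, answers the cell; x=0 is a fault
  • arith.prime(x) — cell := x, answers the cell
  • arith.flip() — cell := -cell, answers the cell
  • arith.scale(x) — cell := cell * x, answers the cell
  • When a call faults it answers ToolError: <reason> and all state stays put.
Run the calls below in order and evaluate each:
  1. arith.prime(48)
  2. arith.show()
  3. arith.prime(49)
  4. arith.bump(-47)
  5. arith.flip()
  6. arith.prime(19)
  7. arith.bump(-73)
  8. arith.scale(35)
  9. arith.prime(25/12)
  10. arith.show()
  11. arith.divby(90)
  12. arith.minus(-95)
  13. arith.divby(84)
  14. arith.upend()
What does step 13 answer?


> prime 48
[out] 48
> show
[out] 48
> prime 49
[out] 49
> bump -47
[out] 2
> flip
[out] -2
> prime 19
[out] 19
> bump -73
[out] -54
> scale 35
[out] -1890
> prime 25/12
[out] 25/12
> show
[out] 25/12
> divby 90
[out] 5/216
> minus -95
[out] 20525/216
> divby 84
[out] 20525/18144
> upend
[out] 18144/20525

Answer: 20525/18144


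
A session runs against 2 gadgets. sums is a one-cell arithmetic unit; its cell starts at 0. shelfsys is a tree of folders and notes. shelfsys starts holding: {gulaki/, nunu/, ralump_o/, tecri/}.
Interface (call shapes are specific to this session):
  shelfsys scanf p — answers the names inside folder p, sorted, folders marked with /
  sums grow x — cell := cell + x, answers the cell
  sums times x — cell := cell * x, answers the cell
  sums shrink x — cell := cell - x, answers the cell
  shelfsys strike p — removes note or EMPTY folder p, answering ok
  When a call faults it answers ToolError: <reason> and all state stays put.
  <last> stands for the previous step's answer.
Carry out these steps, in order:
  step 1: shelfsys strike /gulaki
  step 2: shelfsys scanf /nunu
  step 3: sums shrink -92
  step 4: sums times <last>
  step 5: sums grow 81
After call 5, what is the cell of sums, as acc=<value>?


Calling shelfsys strike passing p: /gulaki, yielding ok.
I call shelfsys scanf passing p: /nunu, and get [].
Invoking sums shrink passing x: -92, giving 92.
I run sums times passing x: <last>, yielding 8464.
I call sums grow passing x: 81, giving 8545.

Answer: acc=8545


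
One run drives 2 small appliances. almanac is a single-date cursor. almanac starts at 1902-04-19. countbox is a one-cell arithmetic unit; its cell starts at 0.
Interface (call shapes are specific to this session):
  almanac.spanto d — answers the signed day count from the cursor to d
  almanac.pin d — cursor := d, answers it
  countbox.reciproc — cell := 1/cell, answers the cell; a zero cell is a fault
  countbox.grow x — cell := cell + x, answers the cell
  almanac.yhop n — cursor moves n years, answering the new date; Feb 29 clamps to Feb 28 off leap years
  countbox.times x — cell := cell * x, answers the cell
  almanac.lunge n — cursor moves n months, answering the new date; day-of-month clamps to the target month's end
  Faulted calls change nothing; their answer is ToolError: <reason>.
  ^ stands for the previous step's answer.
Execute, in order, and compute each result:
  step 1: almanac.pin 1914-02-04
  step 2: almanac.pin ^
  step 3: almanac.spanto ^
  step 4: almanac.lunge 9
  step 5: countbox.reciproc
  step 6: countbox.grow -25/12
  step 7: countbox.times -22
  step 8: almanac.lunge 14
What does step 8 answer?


Answer: 1916-01-04

Derivation:
==> pin(1914-02-04)
<== 1914-02-04
==> pin(^)
<== 1914-02-04
==> spanto(^)
<== 0
==> lunge(9)
<== 1914-11-04
==> reciproc()
<== ToolError: reciprocal of zero
==> grow(-25/12)
<== -25/12
==> times(-22)
<== 275/6
==> lunge(14)
<== 1916-01-04


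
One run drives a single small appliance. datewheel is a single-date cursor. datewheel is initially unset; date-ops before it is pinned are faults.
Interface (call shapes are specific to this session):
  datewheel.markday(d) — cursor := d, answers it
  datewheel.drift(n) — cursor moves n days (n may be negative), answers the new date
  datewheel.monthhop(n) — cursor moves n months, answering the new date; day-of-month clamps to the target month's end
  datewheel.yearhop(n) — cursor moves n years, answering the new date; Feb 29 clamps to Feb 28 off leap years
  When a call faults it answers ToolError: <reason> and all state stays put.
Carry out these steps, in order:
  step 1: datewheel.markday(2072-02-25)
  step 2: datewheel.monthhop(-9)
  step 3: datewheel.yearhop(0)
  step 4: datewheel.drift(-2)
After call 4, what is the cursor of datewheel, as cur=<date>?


# datewheel.markday(2072-02-25) == 2072-02-25
# datewheel.monthhop(-9) == 2071-05-25
# datewheel.yearhop(0) == 2071-05-25
# datewheel.drift(-2) == 2071-05-23

Answer: cur=2071-05-23


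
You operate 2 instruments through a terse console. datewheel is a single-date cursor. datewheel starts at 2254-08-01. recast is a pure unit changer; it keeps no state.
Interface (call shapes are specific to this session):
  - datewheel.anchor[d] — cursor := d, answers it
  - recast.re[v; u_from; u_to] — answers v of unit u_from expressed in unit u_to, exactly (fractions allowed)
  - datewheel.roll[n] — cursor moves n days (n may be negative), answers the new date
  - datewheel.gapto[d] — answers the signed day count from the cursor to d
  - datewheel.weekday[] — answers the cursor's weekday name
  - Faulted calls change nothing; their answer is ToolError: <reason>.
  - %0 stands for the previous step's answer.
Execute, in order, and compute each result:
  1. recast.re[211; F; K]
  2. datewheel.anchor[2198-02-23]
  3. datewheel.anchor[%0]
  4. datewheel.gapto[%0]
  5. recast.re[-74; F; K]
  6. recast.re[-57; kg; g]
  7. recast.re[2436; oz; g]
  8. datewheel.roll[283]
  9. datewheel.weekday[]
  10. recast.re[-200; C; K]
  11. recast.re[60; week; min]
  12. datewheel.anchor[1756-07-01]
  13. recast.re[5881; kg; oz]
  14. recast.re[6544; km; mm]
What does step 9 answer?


Answer: Monday

Derivation:
[in] recast.re v='211' u_from='F' u_to='K'
= 67067/180
[in] datewheel.anchor d='2198-02-23'
= 2198-02-23
[in] datewheel.anchor d='%0'
= 2198-02-23
[in] datewheel.gapto d='%0'
= 0
[in] recast.re v='-74' u_from='F' u_to='K'
= 38567/180
[in] recast.re v='-57' u_from='kg' u_to='g'
= -57000
[in] recast.re v='2436' u_from='oz' u_to='g'
= 27623775333/400000
[in] datewheel.roll n='283'
= 2198-12-03
[in] datewheel.weekday
= Monday
[in] recast.re v='-200' u_from='C' u_to='K'
= 1463/20
[in] recast.re v='60' u_from='week' u_to='min'
= 604800
[in] datewheel.anchor d='1756-07-01'
= 1756-07-01
[in] recast.re v='5881' u_from='kg' u_to='oz'
= 9409600000000/45359237
[in] recast.re v='6544' u_from='km' u_to='mm'
= 6544000000


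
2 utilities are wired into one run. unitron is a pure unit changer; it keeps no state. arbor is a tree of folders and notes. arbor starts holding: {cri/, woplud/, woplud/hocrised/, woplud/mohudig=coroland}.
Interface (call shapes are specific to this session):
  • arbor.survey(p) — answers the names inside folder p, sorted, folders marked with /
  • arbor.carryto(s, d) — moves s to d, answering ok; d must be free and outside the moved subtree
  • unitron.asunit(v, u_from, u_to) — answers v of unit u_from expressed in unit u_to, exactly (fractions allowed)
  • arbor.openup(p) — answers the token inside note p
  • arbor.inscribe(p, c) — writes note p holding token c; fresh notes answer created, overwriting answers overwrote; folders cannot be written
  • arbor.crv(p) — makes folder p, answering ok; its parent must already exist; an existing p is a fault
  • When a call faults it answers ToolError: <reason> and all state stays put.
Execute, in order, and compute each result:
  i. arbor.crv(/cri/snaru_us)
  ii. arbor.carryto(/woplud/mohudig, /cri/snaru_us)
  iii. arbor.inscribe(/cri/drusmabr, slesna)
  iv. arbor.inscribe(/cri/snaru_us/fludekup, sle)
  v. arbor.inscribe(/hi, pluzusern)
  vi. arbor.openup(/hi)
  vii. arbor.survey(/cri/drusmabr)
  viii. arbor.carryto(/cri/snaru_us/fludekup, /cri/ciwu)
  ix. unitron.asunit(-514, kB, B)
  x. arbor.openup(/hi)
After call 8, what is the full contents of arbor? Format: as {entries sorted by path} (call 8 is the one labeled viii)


% crv p=/cri/snaru_us
  ok
% carryto s=/woplud/mohudig d=/cri/snaru_us
  ToolError: exists
% inscribe p=/cri/drusmabr c=slesna
  created
% inscribe p=/cri/snaru_us/fludekup c=sle
  created
% inscribe p=/hi c=pluzusern
  created
% openup p=/hi
  pluzusern
% survey p=/cri/drusmabr
  ToolError: not a directory
% carryto s=/cri/snaru_us/fludekup d=/cri/ciwu
  ok
% asunit v=-514 u_from=kB u_to=B
  -514000
% openup p=/hi
  pluzusern

Answer: {cri/, cri/ciwu=sle, cri/drusmabr=slesna, cri/snaru_us/, hi=pluzusern, woplud/, woplud/hocrised/, woplud/mohudig=coroland}


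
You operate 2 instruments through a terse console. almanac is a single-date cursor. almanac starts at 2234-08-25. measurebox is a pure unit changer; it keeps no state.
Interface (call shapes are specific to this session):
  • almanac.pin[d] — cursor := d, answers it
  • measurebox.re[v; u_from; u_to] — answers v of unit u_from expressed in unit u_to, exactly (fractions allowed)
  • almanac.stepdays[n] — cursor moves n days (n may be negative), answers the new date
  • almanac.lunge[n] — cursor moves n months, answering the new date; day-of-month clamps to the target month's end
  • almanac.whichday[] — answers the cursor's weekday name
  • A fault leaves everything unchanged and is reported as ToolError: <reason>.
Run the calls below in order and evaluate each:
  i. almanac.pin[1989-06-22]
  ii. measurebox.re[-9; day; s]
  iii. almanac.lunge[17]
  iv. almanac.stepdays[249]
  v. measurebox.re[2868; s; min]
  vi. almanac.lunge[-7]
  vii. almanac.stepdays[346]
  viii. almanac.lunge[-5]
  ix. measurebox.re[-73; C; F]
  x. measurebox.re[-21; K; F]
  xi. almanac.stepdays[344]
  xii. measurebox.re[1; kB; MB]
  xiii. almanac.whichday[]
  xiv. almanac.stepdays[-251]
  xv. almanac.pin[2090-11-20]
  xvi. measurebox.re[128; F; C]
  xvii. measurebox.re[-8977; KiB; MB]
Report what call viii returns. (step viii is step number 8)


Answer: 1991-07-10

Derivation:
! 1. almanac.pin(d='1989-06-22') ~> 1989-06-22
! 2. measurebox.re(v='-9', u_from='day', u_to='s') ~> -777600
! 3. almanac.lunge(n='17') ~> 1990-11-22
! 4. almanac.stepdays(n='249') ~> 1991-07-29
! 5. measurebox.re(v='2868', u_from='s', u_to='min') ~> 239/5
! 6. almanac.lunge(n='-7') ~> 1990-12-29
! 7. almanac.stepdays(n='346') ~> 1991-12-10
! 8. almanac.lunge(n='-5') ~> 1991-07-10
! 9. measurebox.re(v='-73', u_from='C', u_to='F') ~> -497/5
! 10. measurebox.re(v='-21', u_from='K', u_to='F') ~> -49747/100
! 11. almanac.stepdays(n='344') ~> 1992-06-18
! 12. measurebox.re(v='1', u_from='kB', u_to='MB') ~> 1/1000
! 13. almanac.whichday() ~> Thursday
! 14. almanac.stepdays(n='-251') ~> 1991-10-11
! 15. almanac.pin(d='2090-11-20') ~> 2090-11-20
! 16. measurebox.re(v='128', u_from='F', u_to='C') ~> 160/3
! 17. measurebox.re(v='-8977', u_from='KiB', u_to='MB') ~> -143632/15625


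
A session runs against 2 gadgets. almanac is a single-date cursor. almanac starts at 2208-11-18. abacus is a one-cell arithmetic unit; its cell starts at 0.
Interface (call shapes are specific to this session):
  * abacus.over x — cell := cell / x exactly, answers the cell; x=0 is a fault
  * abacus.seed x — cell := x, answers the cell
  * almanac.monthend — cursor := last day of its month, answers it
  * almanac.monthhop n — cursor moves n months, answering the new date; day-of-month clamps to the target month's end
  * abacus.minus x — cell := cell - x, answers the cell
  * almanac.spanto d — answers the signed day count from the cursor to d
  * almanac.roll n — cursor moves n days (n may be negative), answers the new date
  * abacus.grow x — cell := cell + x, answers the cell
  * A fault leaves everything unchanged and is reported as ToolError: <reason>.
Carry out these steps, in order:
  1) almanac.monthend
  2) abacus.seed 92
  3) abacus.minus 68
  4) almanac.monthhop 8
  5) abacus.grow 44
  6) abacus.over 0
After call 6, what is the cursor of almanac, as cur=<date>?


Answer: cur=2209-07-30

Derivation:
Do: almanac.monthend[]
See: 2208-11-30
Do: abacus.seed[x=92]
See: 92
Do: abacus.minus[x=68]
See: 24
Do: almanac.monthhop[n=8]
See: 2209-07-30
Do: abacus.grow[x=44]
See: 68
Do: abacus.over[x=0]
See: ToolError: division by zero


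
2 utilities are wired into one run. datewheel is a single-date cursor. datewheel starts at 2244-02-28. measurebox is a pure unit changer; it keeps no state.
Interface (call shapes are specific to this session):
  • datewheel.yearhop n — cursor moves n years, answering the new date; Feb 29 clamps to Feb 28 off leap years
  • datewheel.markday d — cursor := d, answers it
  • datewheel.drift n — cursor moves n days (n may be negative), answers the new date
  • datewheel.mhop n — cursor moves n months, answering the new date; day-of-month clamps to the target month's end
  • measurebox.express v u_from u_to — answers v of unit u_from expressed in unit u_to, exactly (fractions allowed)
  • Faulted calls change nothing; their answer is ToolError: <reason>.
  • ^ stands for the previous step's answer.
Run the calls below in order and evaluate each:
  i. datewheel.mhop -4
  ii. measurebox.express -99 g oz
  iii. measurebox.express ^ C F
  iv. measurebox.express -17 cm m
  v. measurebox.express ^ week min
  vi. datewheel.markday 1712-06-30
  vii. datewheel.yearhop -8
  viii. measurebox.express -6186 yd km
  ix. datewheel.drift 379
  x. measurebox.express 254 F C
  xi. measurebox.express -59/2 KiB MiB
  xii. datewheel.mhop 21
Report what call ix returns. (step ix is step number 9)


Answer: 1705-07-14

Derivation:
>>> datewheel.mhop n='-4'
[out] 2243-10-28
>>> measurebox.express v='-99' u_from='g' u_to='oz'
[out] -14400000/4123567
>>> measurebox.express v='^' u_from='C' u_to='F'
[out] 106034144/4123567
>>> measurebox.express v='-17' u_from='cm' u_to='m'
[out] -17/100
>>> measurebox.express v='^' u_from='week' u_to='min'
[out] -8568/5
>>> datewheel.markday d='1712-06-30'
[out] 1712-06-30
>>> datewheel.yearhop n='-8'
[out] 1704-06-30
>>> measurebox.express v='-6186' u_from='yd' u_to='km'
[out] -3535299/625000
>>> datewheel.drift n='379'
[out] 1705-07-14
>>> measurebox.express v='254' u_from='F' u_to='C'
[out] 370/3
>>> measurebox.express v='-59/2' u_from='KiB' u_to='MiB'
[out] -59/2048
>>> datewheel.mhop n='21'
[out] 1707-04-14


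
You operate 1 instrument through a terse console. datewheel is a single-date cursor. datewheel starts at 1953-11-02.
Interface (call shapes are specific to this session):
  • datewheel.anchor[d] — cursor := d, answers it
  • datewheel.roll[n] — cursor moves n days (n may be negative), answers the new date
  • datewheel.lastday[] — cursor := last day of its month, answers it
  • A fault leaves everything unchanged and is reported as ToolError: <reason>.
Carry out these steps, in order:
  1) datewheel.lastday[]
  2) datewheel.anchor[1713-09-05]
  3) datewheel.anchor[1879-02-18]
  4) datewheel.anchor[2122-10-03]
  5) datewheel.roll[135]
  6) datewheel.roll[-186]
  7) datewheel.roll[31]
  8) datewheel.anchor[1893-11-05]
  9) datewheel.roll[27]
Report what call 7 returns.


// 1. datewheel.lastday() => 1953-11-30
// 2. datewheel.anchor(1713-09-05) => 1713-09-05
// 3. datewheel.anchor(1879-02-18) => 1879-02-18
// 4. datewheel.anchor(2122-10-03) => 2122-10-03
// 5. datewheel.roll(135) => 2123-02-15
// 6. datewheel.roll(-186) => 2122-08-13
// 7. datewheel.roll(31) => 2122-09-13
// 8. datewheel.anchor(1893-11-05) => 1893-11-05
// 9. datewheel.roll(27) => 1893-12-02

Answer: 2122-09-13


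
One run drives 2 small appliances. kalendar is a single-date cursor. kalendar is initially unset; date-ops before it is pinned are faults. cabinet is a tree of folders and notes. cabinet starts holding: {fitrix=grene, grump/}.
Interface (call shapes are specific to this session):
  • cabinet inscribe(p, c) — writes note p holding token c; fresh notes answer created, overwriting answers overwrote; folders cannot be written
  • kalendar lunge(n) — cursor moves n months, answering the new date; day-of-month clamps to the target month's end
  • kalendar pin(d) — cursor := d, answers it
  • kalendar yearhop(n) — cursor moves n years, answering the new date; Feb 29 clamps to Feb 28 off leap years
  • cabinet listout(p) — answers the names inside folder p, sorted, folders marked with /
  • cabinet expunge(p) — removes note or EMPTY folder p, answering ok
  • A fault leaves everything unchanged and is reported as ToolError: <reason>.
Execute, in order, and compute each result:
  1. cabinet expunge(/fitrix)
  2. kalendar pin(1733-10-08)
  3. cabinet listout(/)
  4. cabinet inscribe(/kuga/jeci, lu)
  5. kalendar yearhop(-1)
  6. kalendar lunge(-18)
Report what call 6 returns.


Answer: 1731-04-08

Derivation:
[in] cabinet expunge p=/fitrix
= ok
[in] kalendar pin d=1733-10-08
= 1733-10-08
[in] cabinet listout p=/
= [grump/]
[in] cabinet inscribe p=/kuga/jeci c=lu
= ToolError: no parent
[in] kalendar yearhop n=-1
= 1732-10-08
[in] kalendar lunge n=-18
= 1731-04-08


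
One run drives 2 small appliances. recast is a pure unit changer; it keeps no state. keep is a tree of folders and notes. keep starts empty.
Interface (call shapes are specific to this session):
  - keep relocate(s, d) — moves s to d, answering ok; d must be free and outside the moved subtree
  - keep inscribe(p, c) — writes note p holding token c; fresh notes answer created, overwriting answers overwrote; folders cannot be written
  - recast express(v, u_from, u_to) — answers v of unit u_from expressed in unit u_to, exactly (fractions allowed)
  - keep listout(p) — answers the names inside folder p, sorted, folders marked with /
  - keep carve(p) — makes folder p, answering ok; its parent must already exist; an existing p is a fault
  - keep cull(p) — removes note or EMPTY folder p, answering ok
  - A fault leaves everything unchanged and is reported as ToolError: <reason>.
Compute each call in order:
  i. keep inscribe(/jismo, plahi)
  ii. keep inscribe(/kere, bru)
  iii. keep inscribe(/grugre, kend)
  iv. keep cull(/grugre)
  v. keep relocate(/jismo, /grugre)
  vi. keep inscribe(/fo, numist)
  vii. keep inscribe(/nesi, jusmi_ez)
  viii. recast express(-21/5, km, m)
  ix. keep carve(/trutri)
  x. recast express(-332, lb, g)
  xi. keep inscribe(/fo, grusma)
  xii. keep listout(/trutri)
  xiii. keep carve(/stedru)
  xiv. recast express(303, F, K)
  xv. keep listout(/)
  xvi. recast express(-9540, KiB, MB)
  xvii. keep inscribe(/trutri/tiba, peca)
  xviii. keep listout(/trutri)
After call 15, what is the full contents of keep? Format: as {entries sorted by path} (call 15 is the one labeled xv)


Answer: {fo=grusma, grugre=plahi, kere=bru, nesi=jusmi_ez, stedru/, trutri/}

Derivation:
→ keep inscribe(p: /jismo, c: plahi)
← created
→ keep inscribe(p: /kere, c: bru)
← created
→ keep inscribe(p: /grugre, c: kend)
← created
→ keep cull(p: /grugre)
← ok
→ keep relocate(s: /jismo, d: /grugre)
← ok
→ keep inscribe(p: /fo, c: numist)
← created
→ keep inscribe(p: /nesi, c: jusmi_ez)
← created
→ recast express(v: -21/5, u_from: km, u_to: m)
← -4200
→ keep carve(p: /trutri)
← ok
→ recast express(v: -332, u_from: lb, u_to: g)
← -3764816671/25000
→ keep inscribe(p: /fo, c: grusma)
← overwrote
→ keep listout(p: /trutri)
← []
→ keep carve(p: /stedru)
← ok
→ recast express(v: 303, u_from: F, u_to: K)
← 76267/180
→ keep listout(p: /)
← [fo, grugre, kere, nesi, stedru/, trutri/]
→ recast express(v: -9540, u_from: KiB, u_to: MB)
← -30528/3125
→ keep inscribe(p: /trutri/tiba, c: peca)
← created
→ keep listout(p: /trutri)
← [tiba]


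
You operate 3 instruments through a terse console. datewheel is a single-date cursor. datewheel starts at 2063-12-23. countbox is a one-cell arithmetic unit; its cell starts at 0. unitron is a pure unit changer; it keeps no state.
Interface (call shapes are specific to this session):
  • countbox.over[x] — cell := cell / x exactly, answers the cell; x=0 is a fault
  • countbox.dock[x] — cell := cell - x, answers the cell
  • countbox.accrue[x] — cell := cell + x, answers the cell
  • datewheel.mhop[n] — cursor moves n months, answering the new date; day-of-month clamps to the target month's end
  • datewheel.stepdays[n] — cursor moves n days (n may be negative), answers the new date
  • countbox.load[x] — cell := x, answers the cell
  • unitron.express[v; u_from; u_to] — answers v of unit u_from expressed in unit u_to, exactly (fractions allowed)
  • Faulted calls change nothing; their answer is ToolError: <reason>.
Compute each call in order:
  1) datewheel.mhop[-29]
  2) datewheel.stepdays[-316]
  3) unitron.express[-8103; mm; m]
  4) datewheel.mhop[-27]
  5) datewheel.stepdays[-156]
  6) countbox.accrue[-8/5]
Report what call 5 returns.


% 1. datewheel.mhop(n=-29) == 2061-07-23
% 2. datewheel.stepdays(n=-316) == 2060-09-10
% 3. unitron.express(v=-8103, u_from=mm, u_to=m) == -8103/1000
% 4. datewheel.mhop(n=-27) == 2058-06-10
% 5. datewheel.stepdays(n=-156) == 2058-01-05
% 6. countbox.accrue(x=-8/5) == -8/5

Answer: 2058-01-05


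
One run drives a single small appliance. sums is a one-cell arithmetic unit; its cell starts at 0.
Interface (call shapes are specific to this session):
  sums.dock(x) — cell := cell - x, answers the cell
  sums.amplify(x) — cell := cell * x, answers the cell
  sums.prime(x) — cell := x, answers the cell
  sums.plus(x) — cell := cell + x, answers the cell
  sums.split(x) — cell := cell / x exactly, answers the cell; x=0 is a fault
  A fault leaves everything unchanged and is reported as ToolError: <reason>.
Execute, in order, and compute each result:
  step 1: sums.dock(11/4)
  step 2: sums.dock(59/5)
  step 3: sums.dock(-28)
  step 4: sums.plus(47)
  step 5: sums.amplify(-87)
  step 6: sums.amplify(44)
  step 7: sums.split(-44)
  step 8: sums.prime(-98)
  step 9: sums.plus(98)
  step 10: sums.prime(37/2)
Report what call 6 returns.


Answer: -1157013/5

Derivation:
~$ dock x: 11/4
:: -11/4
~$ dock x: 59/5
:: -291/20
~$ dock x: -28
:: 269/20
~$ plus x: 47
:: 1209/20
~$ amplify x: -87
:: -105183/20
~$ amplify x: 44
:: -1157013/5
~$ split x: -44
:: 105183/20
~$ prime x: -98
:: -98
~$ plus x: 98
:: 0
~$ prime x: 37/2
:: 37/2


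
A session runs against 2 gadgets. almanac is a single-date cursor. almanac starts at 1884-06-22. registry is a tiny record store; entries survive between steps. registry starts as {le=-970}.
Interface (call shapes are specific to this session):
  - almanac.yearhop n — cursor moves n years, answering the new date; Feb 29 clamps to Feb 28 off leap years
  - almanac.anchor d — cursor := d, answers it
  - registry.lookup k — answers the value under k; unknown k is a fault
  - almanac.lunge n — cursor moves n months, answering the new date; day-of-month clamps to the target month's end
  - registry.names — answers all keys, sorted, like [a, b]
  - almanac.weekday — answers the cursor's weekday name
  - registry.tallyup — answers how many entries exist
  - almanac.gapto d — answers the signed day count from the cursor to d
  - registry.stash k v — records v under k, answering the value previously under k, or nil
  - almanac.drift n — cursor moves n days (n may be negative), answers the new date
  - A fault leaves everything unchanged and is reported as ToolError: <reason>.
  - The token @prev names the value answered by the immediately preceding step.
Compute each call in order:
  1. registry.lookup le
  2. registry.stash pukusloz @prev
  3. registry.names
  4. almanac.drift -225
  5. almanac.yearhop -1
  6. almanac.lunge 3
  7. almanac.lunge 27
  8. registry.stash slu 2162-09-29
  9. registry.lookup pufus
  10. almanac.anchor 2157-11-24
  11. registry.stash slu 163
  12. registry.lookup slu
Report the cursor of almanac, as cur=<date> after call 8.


Answer: cur=1885-05-10

Derivation:
Invoking registry.lookup using k→le, giving -970.
Invoking registry.stash using k→pukusloz, v→@prev, and see nil.
Using registry.names, and observe [le, pukusloz].
Now I run almanac.drift using n→-225, and see 1883-11-10.
I use almanac.yearhop using n→-1, — result: 1882-11-10.
Then almanac.lunge using n→3, giving 1883-02-10.
I invoke almanac.lunge using n→27, which returns 1885-05-10.
Now I run registry.stash using k→slu, v→2162-09-29: nil.
Using registry.lookup using k→pufus, yielding ToolError: no such key pufus.
Using almanac.anchor using d→2157-11-24, → 2157-11-24.
Then registry.stash using k→slu, v→163, which returns 2162-09-29.
Using registry.lookup using k→slu, and get 163.


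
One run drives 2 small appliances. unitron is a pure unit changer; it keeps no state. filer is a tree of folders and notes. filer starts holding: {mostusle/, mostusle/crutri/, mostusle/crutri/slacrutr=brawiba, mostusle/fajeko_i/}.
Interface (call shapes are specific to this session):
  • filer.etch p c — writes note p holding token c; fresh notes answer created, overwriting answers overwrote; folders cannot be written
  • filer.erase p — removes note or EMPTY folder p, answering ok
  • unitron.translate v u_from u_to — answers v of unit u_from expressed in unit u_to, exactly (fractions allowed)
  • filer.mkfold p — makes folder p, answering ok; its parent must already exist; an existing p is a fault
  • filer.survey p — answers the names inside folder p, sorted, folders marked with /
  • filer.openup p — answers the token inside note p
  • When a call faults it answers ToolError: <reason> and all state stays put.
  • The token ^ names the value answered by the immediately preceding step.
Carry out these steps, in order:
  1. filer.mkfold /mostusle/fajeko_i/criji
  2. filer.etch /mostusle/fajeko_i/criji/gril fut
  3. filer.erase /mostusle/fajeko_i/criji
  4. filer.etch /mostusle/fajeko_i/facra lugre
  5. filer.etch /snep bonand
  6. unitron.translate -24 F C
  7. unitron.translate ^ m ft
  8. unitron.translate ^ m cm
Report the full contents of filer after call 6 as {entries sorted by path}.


Answer: {mostusle/, mostusle/crutri/, mostusle/crutri/slacrutr=brawiba, mostusle/fajeko_i/, mostusle/fajeko_i/criji/, mostusle/fajeko_i/criji/gril=fut, mostusle/fajeko_i/facra=lugre, snep=bonand}

Derivation:
Now I run filer.mkfold with p→/mostusle/fajeko_i/criji, and observe ok.
Invoking filer.etch with p→/mostusle/fajeko_i/criji/gril, c→fut, → created.
I run filer.erase with p→/mostusle/fajeko_i/criji, which returns ToolError: not empty.
Invoking filer.etch with p→/mostusle/fajeko_i/facra, c→lugre, → created.
Next I call filer.etch with p→/snep, c→bonand, giving created.
Then unitron.translate with v→-24, u_from→F, u_to→C: -280/9.
Then unitron.translate with v→^, u_from→m, u_to→ft, and get -350000/3429.
Using unitron.translate with v→^, u_from→m, u_to→cm, which returns -35000000/3429.


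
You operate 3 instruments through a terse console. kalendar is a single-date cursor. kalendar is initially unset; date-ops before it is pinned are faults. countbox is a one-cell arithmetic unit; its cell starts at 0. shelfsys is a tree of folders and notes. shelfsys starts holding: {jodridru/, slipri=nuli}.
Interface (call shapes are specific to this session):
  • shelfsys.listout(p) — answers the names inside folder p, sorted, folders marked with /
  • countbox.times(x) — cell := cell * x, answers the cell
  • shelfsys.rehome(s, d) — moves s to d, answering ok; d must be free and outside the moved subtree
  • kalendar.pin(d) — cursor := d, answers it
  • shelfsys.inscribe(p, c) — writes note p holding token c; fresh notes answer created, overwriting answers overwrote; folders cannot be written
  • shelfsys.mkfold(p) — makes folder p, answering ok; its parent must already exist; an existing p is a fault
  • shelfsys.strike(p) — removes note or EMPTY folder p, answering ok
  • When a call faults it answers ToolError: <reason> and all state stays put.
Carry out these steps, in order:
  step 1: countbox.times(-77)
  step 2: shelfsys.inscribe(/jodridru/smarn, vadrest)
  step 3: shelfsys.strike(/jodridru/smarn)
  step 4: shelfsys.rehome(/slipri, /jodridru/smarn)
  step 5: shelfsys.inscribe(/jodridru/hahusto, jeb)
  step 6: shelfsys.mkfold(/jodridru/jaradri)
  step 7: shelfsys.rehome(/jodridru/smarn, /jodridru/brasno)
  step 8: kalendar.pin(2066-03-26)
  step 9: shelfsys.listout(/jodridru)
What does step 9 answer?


! countbox.times(x: -77) -> 0
! shelfsys.inscribe(p: /jodridru/smarn, c: vadrest) -> created
! shelfsys.strike(p: /jodridru/smarn) -> ok
! shelfsys.rehome(s: /slipri, d: /jodridru/smarn) -> ok
! shelfsys.inscribe(p: /jodridru/hahusto, c: jeb) -> created
! shelfsys.mkfold(p: /jodridru/jaradri) -> ok
! shelfsys.rehome(s: /jodridru/smarn, d: /jodridru/brasno) -> ok
! kalendar.pin(d: 2066-03-26) -> 2066-03-26
! shelfsys.listout(p: /jodridru) -> [brasno, hahusto, jaradri/]

Answer: [brasno, hahusto, jaradri/]


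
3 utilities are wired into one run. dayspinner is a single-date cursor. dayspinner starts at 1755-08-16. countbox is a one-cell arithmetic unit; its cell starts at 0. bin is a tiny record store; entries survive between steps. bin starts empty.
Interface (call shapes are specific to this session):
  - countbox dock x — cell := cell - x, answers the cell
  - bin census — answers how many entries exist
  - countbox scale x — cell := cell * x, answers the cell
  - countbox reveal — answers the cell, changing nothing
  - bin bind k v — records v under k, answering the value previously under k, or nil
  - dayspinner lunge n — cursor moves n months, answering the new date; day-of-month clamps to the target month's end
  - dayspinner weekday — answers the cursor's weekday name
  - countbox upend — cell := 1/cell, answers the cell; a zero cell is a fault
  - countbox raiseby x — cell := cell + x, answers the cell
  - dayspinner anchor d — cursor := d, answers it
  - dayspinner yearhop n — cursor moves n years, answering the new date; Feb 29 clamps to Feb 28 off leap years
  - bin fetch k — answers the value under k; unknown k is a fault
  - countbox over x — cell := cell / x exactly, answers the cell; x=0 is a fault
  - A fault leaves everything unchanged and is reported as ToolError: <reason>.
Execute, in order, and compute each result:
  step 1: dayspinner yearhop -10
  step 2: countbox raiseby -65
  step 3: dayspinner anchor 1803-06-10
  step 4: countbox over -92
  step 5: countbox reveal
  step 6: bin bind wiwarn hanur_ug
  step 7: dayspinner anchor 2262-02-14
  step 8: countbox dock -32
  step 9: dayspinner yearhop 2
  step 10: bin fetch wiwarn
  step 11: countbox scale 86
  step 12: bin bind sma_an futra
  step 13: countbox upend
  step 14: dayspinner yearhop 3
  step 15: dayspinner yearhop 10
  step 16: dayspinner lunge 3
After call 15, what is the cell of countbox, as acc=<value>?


Answer: acc=46/129387

Derivation:
Act: dayspinner yearhop[n='-10']
Obs: 1745-08-16
Act: countbox raiseby[x='-65']
Obs: -65
Act: dayspinner anchor[d='1803-06-10']
Obs: 1803-06-10
Act: countbox over[x='-92']
Obs: 65/92
Act: countbox reveal[]
Obs: 65/92
Act: bin bind[k='wiwarn'; v='hanur_ug']
Obs: nil
Act: dayspinner anchor[d='2262-02-14']
Obs: 2262-02-14
Act: countbox dock[x='-32']
Obs: 3009/92
Act: dayspinner yearhop[n='2']
Obs: 2264-02-14
Act: bin fetch[k='wiwarn']
Obs: hanur_ug
Act: countbox scale[x='86']
Obs: 129387/46
Act: bin bind[k='sma_an'; v='futra']
Obs: nil
Act: countbox upend[]
Obs: 46/129387
Act: dayspinner yearhop[n='3']
Obs: 2267-02-14
Act: dayspinner yearhop[n='10']
Obs: 2277-02-14
Act: dayspinner lunge[n='3']
Obs: 2277-05-14


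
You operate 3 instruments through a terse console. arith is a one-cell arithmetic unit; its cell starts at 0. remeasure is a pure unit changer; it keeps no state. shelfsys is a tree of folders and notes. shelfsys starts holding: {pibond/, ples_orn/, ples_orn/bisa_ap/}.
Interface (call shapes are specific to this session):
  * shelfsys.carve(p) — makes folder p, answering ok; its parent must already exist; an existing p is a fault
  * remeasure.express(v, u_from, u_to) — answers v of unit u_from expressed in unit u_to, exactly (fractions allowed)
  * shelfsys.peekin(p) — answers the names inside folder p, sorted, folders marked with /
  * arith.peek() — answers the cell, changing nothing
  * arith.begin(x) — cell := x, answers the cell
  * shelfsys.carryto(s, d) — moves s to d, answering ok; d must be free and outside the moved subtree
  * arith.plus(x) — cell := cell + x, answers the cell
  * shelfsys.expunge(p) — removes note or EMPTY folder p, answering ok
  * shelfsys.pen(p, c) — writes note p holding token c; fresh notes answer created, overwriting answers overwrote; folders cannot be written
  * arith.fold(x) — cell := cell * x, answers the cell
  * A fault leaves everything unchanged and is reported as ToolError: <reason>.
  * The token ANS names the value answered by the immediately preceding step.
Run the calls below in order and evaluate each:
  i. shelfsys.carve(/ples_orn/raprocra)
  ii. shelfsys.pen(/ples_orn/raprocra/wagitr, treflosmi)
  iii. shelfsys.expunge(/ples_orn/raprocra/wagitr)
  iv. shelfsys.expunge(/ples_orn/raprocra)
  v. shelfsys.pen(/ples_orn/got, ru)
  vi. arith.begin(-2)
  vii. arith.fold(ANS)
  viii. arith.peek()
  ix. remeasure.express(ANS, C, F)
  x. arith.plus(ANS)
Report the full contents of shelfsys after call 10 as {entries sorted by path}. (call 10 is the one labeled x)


Answer: {pibond/, ples_orn/, ples_orn/bisa_ap/, ples_orn/got=ru}

Derivation:
>> carve(p: /ples_orn/raprocra)
<< ok
>> pen(p: /ples_orn/raprocra/wagitr, c: treflosmi)
<< created
>> expunge(p: /ples_orn/raprocra/wagitr)
<< ok
>> expunge(p: /ples_orn/raprocra)
<< ok
>> pen(p: /ples_orn/got, c: ru)
<< created
>> begin(x: -2)
<< -2
>> fold(x: ANS)
<< 4
>> peek()
<< 4
>> express(v: ANS, u_from: C, u_to: F)
<< 196/5
>> plus(x: ANS)
<< 216/5


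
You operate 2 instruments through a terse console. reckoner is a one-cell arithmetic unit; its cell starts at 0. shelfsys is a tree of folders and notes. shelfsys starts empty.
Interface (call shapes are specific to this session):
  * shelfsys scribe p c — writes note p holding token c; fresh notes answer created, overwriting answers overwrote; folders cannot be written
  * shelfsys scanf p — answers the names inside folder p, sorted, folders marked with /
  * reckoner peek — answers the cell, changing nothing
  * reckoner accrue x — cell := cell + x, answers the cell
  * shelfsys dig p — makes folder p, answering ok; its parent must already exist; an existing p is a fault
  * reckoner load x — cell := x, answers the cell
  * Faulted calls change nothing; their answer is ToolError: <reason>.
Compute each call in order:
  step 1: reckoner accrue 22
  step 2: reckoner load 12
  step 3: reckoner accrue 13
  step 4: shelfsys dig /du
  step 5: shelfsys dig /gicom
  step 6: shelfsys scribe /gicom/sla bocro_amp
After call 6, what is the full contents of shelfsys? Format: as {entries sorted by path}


Answer: {du/, gicom/, gicom/sla=bocro_amp}

Derivation:
>>> reckoner accrue x→22
:: 22
>>> reckoner load x→12
:: 12
>>> reckoner accrue x→13
:: 25
>>> shelfsys dig p→/du
:: ok
>>> shelfsys dig p→/gicom
:: ok
>>> shelfsys scribe p→/gicom/sla c→bocro_amp
:: created


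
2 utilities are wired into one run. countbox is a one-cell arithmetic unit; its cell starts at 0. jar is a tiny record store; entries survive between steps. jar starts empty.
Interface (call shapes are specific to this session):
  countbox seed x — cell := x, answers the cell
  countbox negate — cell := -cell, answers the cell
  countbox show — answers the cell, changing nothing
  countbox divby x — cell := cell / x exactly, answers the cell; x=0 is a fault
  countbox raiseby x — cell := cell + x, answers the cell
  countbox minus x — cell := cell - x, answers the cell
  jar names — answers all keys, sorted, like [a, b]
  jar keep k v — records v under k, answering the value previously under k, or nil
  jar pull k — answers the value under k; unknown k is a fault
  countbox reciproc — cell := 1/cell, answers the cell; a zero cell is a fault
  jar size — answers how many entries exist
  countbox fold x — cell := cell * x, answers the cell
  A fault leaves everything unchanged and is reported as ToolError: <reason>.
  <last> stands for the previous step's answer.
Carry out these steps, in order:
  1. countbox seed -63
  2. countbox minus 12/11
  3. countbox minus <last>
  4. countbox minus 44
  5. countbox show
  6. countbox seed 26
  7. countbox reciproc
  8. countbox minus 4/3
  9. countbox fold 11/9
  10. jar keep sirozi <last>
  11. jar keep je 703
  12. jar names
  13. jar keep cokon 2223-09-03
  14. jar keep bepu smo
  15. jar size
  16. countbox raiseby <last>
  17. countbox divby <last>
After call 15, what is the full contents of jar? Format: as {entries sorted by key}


Answer: {bepu=smo, cokon=2223-09-03, je=703, sirozi=-1111/702}

Derivation:
Step: countbox seed[x='-63']
Result: -63
Step: countbox minus[x='12/11']
Result: -705/11
Step: countbox minus[x='<last>']
Result: 0
Step: countbox minus[x='44']
Result: -44
Step: countbox show[]
Result: -44
Step: countbox seed[x='26']
Result: 26
Step: countbox reciproc[]
Result: 1/26
Step: countbox minus[x='4/3']
Result: -101/78
Step: countbox fold[x='11/9']
Result: -1111/702
Step: jar keep[k='sirozi'; v='<last>']
Result: nil
Step: jar keep[k='je'; v='703']
Result: nil
Step: jar names[]
Result: [je, sirozi]
Step: jar keep[k='cokon'; v='2223-09-03']
Result: nil
Step: jar keep[k='bepu'; v='smo']
Result: nil
Step: jar size[]
Result: 4
Step: countbox raiseby[x='<last>']
Result: 1697/702
Step: countbox divby[x='<last>']
Result: 1
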